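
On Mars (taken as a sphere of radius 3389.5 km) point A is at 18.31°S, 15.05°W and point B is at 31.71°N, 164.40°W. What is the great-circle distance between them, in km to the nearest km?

8833 km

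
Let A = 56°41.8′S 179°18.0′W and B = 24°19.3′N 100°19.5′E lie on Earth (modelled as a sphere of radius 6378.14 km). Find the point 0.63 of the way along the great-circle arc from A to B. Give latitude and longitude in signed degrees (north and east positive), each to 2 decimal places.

-8.81°, 121.19°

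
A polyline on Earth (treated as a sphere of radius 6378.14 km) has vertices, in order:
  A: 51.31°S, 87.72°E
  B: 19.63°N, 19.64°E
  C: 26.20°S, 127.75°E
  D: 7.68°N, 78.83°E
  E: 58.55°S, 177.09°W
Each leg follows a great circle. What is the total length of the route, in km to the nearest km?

Leg A→B: central angle 1.6132 rad, distance 10289.4 km.
Leg B→C: central angle 1.9944 rad, distance 12720.4 km.
Leg C→D: central angle 1.0177 rad, distance 6491.2 km.
Leg D→E: central angle 1.8130 rad, distance 11563.3 km.
Total: 10289.4 + 12720.4 + 6491.2 + 11563.3 ≈ 41064 km.

41064 km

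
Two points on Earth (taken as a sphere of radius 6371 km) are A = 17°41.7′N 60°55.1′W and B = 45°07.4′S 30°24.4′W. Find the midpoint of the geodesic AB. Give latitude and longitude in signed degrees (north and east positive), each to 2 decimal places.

Central angle δ = 1.1985 rad. Interpolating on the sphere with fraction f = 0.5:
P = [sin((1−f)δ)·A + sin(fδ)·B] / sin δ = 0.6055·A + 0.6055·B in Cartesian coordinates,
giving P = (0.6489, -0.7204, -0.2450), i.e. latitude -14.18°, longitude -47.99°.

-14.18°, -47.99°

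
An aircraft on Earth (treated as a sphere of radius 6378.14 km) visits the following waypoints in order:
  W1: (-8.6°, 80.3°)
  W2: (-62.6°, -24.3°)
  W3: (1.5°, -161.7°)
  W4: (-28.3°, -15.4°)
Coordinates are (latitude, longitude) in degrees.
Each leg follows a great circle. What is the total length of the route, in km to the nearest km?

37661 km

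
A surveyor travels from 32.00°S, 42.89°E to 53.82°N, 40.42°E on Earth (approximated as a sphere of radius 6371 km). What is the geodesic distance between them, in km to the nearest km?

9546 km

In radians: φ₁ = -0.5585, φ₂ = 0.9393, Δλ = -2.470° = -0.0431 rad.
cos c = sin φ₁ sin φ₂ + cos φ₁ cos φ₂ cos Δλ = (-0.5299)(0.8072) + (0.8480)(0.5903)(0.9991) = 0.07242,
so c = arccos(0.07242) = 1.49831 rad.
Distance = R·c = 6371 × 1.4983 ≈ 9546 km.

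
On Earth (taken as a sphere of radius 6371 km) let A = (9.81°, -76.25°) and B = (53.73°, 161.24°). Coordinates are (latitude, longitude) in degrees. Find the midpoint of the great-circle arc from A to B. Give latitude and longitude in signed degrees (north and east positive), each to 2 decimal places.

49.53°, -113.03°

Central angle δ = 1.7476 rad. Interpolating on the sphere with fraction f = 0.5:
P = [sin((1−f)δ)·A + sin(fδ)·B] / sin δ = 0.7789·A + 0.7789·B in Cartesian coordinates,
giving P = (-0.2539, -0.5974, 0.7607), i.e. latitude 49.53°, longitude -113.03°.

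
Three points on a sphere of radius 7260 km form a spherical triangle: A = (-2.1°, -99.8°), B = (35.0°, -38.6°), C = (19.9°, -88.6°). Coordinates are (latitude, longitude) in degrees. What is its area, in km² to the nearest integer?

5706886 km²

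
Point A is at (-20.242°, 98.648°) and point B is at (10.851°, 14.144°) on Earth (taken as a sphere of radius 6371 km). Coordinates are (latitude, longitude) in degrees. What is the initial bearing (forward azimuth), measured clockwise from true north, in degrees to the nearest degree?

Δλ = -84.504° = -1.4749 rad.
y = sin Δλ · cos φ₂ = (-0.9954)(0.9821) = -0.9776
x = cos φ₁ sin φ₂ − sin φ₁ cos φ₂ cos Δλ = (0.9382)(0.1883) − (-0.3460)(0.9821)(0.0958) = 0.2092
θ = atan2(y, x) = -77.92°; adding 360° gives 282°.

282°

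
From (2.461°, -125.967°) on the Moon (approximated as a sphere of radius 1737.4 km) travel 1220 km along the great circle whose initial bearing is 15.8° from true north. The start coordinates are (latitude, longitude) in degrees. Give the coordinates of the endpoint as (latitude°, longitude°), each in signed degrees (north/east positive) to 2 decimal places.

40.82°, -112.53°

Angular distance δ = d/R = 1220/1737.4 = 0.70220 rad; initial bearing θ = 0.2758 rad.
sin φ₂ = sin φ₁ cos δ + cos φ₁ sin δ cos θ = (0.0429)(0.7634) + (0.9991)(0.6459)(0.9622) = 0.6537, so φ₂ = 40.82°.
Δλ = atan2(sin θ sin δ cos φ₁, cos δ − sin φ₁ sin φ₂) = atan2(0.1757, 0.7354) = 13.438°.
λ₂ = -125.967° + 13.438° = -112.53°.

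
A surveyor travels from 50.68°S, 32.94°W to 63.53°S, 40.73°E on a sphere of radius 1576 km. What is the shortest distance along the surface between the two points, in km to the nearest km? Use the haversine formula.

In radians: φ₁ = -0.8845, φ₂ = -1.1088, Δλ = 73.670° = 1.2858 rad.
Haversine: a = sin²(Δφ/2) + cos φ₁ cos φ₂ sin²(Δλ/2) = 0.0125 + (0.6337)(0.4457)(0.3594) = 0.11403.
Central angle c = 2·arcsin(√a) = 0.68892 rad.
Distance = R·c = 1576 × 0.6889 ≈ 1086 km.

1086 km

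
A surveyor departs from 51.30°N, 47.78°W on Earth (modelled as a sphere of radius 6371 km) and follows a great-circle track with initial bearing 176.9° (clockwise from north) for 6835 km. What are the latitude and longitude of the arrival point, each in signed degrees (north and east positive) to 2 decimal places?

-10.12°, -45.01°

Angular distance δ = d/R = 6835/6371 = 1.07283 rad; initial bearing θ = 3.0875 rad.
sin φ₂ = sin φ₁ cos δ + cos φ₁ sin δ cos θ = (0.7804)(0.4776) + (0.6252)(0.8786)(-0.9985) = -0.1757, so φ₂ = -10.12°.
Δλ = atan2(sin θ sin δ cos φ₁, cos δ − sin φ₁ sin φ₂) = atan2(0.0297, 0.6148) = 2.766°.
λ₂ = -47.780° + 2.766° = -45.01°.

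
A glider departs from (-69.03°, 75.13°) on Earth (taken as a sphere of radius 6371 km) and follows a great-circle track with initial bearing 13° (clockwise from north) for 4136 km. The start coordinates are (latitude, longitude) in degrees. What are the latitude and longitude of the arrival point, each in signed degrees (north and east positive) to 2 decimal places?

-32.21°, 84.38°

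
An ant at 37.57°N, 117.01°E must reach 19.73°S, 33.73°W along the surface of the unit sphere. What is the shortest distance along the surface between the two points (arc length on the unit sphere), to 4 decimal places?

2.5997

With latitudes φ₁ = 37.570°, φ₂ = -19.730° and longitude difference Δλ = -150.740°:
cos c = sin φ₁ sin φ₂ + cos φ₁ cos φ₂ cos Δλ = (0.6097)(-0.3376) + (0.7926)(0.9413)(-0.8724) = -0.85672,
so c = arccos(-0.85672) = 2.59968 rad.
On the unit sphere the arc length equals the central angle: 2.5997.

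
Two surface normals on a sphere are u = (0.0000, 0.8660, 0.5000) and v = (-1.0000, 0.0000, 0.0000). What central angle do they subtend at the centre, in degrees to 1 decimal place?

u·v = 0.0000; |u| = 1.0000, |v| = 1.0000.
cos θ = (u·v)/(|u||v|) = 0.0000, so θ = 90.0°.

90.0°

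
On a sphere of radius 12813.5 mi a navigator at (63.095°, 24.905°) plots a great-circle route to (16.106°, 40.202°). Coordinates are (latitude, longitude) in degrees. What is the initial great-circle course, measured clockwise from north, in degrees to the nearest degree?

160°

With φ₁ = 1.1012, φ₂ = 0.2811, Δλ = 0.2670 rad, the forward-azimuth formula gives
θ = atan2( sin Δλ cos φ₂ , cos φ₁ sin φ₂ − sin φ₁ cos φ₂ cos Δλ ) = atan2(0.2535, -0.7009) = 160.12°.
So the initial bearing is 160°.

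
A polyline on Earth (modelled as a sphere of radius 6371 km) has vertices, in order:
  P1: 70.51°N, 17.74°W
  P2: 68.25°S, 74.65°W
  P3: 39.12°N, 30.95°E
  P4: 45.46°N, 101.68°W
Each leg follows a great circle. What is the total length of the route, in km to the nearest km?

Leg P1→P2: central angle 2.5117 rad, distance 16002.0 km.
Leg P2→P3: central angle 2.2961 rad, distance 14628.3 km.
Leg P3→P4: central angle 1.4895 rad, distance 9489.8 km.
Total: 16002.0 + 14628.3 + 9489.8 ≈ 40120 km.

40120 km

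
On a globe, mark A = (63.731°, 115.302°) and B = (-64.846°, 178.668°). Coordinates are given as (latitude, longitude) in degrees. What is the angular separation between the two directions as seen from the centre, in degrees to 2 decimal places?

136.67°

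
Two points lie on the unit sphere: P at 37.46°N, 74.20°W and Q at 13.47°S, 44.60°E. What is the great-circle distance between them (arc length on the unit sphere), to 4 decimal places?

Let φ₁ = 0.6538 rad, φ₂ = -0.2351 rad, and Δλ = 2.0735 rad.
cos c = sin φ₁ sin φ₂ + cos φ₁ cos φ₂ cos Δλ = (0.6082)(-0.2329) + (0.7938)(0.9725)(-0.4818) = -0.51356,
so c = arccos(-0.51356) = 2.11012 rad.
On the unit sphere the arc length equals the central angle: 2.1101.

2.1101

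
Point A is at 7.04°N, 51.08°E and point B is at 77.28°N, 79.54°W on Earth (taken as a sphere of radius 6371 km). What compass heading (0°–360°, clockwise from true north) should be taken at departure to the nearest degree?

350°

With φ₁ = 0.1229, φ₂ = 1.3488, Δλ = -2.2797 rad, the forward-azimuth formula gives
θ = atan2( sin Δλ cos φ₂ , cos φ₁ sin φ₂ − sin φ₁ cos φ₂ cos Δλ ) = atan2(-0.1671, 0.9857) = -9.62°.
Adding 360° brings this into [0°, 360°): 350°.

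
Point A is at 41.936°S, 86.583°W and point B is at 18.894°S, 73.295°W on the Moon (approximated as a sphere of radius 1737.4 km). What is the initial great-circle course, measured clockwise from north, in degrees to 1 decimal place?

30.1°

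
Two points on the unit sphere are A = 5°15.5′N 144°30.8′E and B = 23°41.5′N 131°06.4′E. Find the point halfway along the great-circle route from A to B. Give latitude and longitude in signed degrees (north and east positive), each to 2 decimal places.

14.57°, 138.09°

The central angle between A and B is δ = 0.3928 rad.
With f = 0.5, the slerp weights are sin((1−f)δ)/sin δ = 0.5098 and sin(fδ)/sin δ = 0.5098.
Weighted sum of the unit vectors: (0.5098)·(-0.8108,0.5781,0.0916) + (0.5098)·(-0.6021,0.6900,0.4018) = (-0.7203, 0.6465, 0.2516).
Converting back: φ = atan2(z, √(x²+y²)) = 14.57°, λ = atan2(y, x) = 138.09°.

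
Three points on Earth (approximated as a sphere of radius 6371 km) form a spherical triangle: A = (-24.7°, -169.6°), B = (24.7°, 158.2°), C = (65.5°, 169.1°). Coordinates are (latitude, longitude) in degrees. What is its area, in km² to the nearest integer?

13360101 km²

Side lengths (central angles): a = 0.7224, b = 1.6000, c = 1.0195 rad; semiperimeter s = 1.6710.
By l'Huilier's theorem, tan(E/4) = √[tan(s/2) tan((s−a)/2) tan((s−b)/2) tan((s−c)/2)], giving spherical excess E = 0.3292 rad.
Area = E·R² = 0.3292 × (6371)² ≈ 13360101 km².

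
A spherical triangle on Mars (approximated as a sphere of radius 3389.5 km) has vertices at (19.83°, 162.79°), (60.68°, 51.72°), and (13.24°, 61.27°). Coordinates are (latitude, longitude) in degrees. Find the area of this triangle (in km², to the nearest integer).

Side lengths (central angles): a = 0.8369, b = 1.6762, c = 1.4403 rad; semiperimeter s = 1.9767.
By l'Huilier's theorem, tan(E/4) = √[tan(s/2) tan((s−a)/2) tan((s−b)/2) tan((s−c)/2)], giving spherical excess E = 0.7942 rad.
Area = E·R² = 0.7942 × (3389.5)² ≈ 9123773 km².

9123773 km²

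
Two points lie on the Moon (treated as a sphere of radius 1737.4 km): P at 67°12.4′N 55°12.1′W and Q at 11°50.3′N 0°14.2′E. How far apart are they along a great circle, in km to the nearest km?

In radians: φ₁ = 1.1730, φ₂ = 0.2066, Δλ = 55.438° = 0.9676 rad.
Haversine: a = sin²(Δφ/2) + cos φ₁ cos φ₂ sin²(Δλ/2) = 0.2159 + (0.3874)(0.9787)(0.2164) = 0.29789.
Central angle c = 2·arcsin(√a) = 1.15466 rad.
Distance = R·c = 1737.4 × 1.1547 ≈ 2006 km.

2006 km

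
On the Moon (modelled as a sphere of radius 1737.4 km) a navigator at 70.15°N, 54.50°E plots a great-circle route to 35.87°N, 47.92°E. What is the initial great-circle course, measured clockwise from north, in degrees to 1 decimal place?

189.4°

With φ₁ = 1.2243, φ₂ = 0.6260, Δλ = -0.1148 rad, the forward-azimuth formula gives
θ = atan2( sin Δλ cos φ₂ , cos φ₁ sin φ₂ − sin φ₁ cos φ₂ cos Δλ ) = atan2(-0.0929, -0.5582) = -170.56°.
Adding 360° brings this into [0°, 360°): 189.4°.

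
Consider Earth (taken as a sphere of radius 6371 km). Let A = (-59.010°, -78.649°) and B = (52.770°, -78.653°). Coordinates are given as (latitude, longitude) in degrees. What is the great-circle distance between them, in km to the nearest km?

12429 km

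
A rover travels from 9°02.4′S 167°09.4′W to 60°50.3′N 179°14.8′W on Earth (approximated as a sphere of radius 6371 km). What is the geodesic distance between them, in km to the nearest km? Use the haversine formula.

7842 km

Let φ₁ = -0.1578 rad, φ₂ = 1.0618 rad, and Δλ = -0.2110 rad.
Haversine: a = sin²(Δφ/2) + cos φ₁ cos φ₂ sin²(Δλ/2) = 0.3280 + (0.9876)(0.4873)(0.0111) = 0.33333.
Central angle c = 2·arcsin(√a) = 1.23095 rad.
Distance = R·c = 6371 × 1.2310 ≈ 7842 km.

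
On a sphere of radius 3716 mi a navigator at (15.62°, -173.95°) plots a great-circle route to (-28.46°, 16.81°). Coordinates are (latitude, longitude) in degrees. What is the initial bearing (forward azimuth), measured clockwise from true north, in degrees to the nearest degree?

With φ₁ = 0.2726, φ₂ = -0.4967, Δλ = -2.9538 rad, the forward-azimuth formula gives
θ = atan2( sin Δλ cos φ₂ , cos φ₁ sin φ₂ − sin φ₁ cos φ₂ cos Δλ ) = atan2(-0.1641, -0.2264) = -144.06°.
Adding 360° brings this into [0°, 360°): 216°.

216°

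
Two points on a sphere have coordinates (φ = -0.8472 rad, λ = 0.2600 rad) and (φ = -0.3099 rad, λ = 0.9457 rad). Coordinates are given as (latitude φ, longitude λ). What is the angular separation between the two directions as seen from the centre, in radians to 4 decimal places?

Let φ₁ = -0.8472 rad, φ₂ = -0.3099 rad, and Δλ = 0.6857 rad.
cos c = sin φ₁ sin φ₂ + cos φ₁ cos φ₂ cos Δλ = (-0.7494)(-0.3050) + (0.6621)(0.9524)(0.7740) = 0.71658,
so c = arccos(0.71658) = 0.77192 rad.
So the angular separation is 0.7719 rad.

0.7719 rad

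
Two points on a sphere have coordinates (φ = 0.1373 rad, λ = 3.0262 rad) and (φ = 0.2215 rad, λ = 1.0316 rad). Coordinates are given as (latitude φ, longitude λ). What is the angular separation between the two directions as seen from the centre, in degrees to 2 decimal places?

Let φ₁ = 0.1373 rad, φ₂ = 0.2215 rad, and Δλ = -1.9946 rad.
cos c = sin φ₁ sin φ₂ + cos φ₁ cos φ₂ cos Δλ = (0.1369)(0.2197) + (0.9906)(0.9756)(-0.4112) = -0.36734,
so c = arccos(-0.36734) = 1.94694 rad.
So the angular separation is 111.55°.

111.55°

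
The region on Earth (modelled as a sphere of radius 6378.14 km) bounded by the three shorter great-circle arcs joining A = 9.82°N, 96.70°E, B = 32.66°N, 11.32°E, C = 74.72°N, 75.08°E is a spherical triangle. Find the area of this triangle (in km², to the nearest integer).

Side lengths (central angles): a = 0.9037, b = 1.1528, c = 1.4113 rad; semiperimeter s = 1.7339.
By l'Huilier's theorem, tan(E/4) = √[tan(s/2) tan((s−a)/2) tan((s−b)/2) tan((s−c)/2)], giving spherical excess E = 0.6305 rad.
Area = E·R² = 0.6305 × (6378.14)² ≈ 25648203 km².

25648203 km²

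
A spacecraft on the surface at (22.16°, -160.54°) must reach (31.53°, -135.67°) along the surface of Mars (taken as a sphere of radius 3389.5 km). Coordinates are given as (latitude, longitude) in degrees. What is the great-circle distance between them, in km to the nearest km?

1421 km

With latitudes φ₁ = 22.160°, φ₂ = 31.530° and longitude difference Δλ = 24.870°:
cos c = sin φ₁ sin φ₂ + cos φ₁ cos φ₂ cos Δλ = (0.3772)(0.5229) + (0.9261)(0.8524)(0.9073) = 0.91345,
so c = arccos(0.91345) = 0.41911 rad.
Distance = R·c = 3389.5 × 0.4191 ≈ 1421 km.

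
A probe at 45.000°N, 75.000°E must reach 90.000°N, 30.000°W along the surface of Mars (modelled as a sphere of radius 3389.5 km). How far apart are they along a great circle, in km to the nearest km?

2662 km

With latitudes φ₁ = 45.000°, φ₂ = 90.000° and longitude difference Δλ = -105.000°:
cos c = sin φ₁ sin φ₂ + cos φ₁ cos φ₂ cos Δλ = (0.7071)(1.0000) + (0.7071)(0.0000)(-0.2588) = 0.70711,
so c = arccos(0.70711) = 0.78540 rad.
Distance = R·c = 3389.5 × 0.7854 ≈ 2662 km.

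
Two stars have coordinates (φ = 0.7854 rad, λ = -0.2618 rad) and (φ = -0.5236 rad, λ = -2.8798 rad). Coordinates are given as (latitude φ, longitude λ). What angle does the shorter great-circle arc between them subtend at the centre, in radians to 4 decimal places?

2.6549 rad

Let φ₁ = 0.7854 rad, φ₂ = -0.5236 rad, and Δλ = -2.6180 rad.
cos c = sin φ₁ sin φ₂ + cos φ₁ cos φ₂ cos Δλ = (0.7071)(-0.5000) + (0.7071)(0.8660)(-0.8660) = -0.88389,
so c = arccos(-0.88389) = 2.65490 rad.
So the angular separation is 2.6549 rad.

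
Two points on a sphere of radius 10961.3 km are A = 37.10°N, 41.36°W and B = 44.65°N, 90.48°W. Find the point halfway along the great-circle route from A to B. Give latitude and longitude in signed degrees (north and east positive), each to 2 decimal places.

43.57°, -64.43°

Central angle δ = 0.6513 rad. Interpolating on the sphere with fraction f = 0.5:
P = [sin((1−f)δ)·A + sin(fδ)·B] / sin δ = 0.5277·A + 0.5277·B in Cartesian coordinates,
giving P = (0.3128, -0.6536, 0.6892), i.e. latitude 43.57°, longitude -64.43°.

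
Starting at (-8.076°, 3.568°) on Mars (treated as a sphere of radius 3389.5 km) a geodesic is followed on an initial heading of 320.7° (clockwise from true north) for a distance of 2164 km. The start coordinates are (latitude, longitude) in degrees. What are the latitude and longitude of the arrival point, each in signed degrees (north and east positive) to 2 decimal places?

Angular distance δ = d/R = 2164/3389.5 = 0.63844 rad; initial bearing θ = 5.5973 rad.
sin φ₂ = sin φ₁ cos δ + cos φ₁ sin δ cos θ = (-0.1405)(0.8030) + (0.9901)(0.5959)(0.7738) = 0.3438, so φ₂ = 20.11°.
Δλ = atan2(sin θ sin δ cos φ₁, cos δ − sin φ₁ sin φ₂) = atan2(-0.3737, 0.8513) = -23.701°.
λ₂ = 3.568° − 23.701° = -20.13°.

20.11°, -20.13°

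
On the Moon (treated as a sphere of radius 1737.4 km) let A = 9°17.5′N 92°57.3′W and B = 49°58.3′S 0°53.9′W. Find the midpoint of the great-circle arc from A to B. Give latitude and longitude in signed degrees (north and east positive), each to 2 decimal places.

-27.55°, -59.26°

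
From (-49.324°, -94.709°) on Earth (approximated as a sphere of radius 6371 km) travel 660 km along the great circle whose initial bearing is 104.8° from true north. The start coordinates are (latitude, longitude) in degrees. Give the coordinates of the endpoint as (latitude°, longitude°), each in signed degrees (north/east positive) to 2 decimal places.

-50.49°, -85.67°

Angular distance δ = d/R = 660/6371 = 0.10359 rad; initial bearing θ = 1.8291 rad.
sin φ₂ = sin φ₁ cos δ + cos φ₁ sin δ cos θ = (-0.7584)(0.9946) + (0.6518)(0.1034)(-0.2554) = -0.7716, so φ₂ = -50.49°.
Δλ = atan2(sin θ sin δ cos φ₁, cos δ − sin φ₁ sin φ₂) = atan2(0.0652, 0.4095) = 9.042°.
λ₂ = -94.709° + 9.042° = -85.67°.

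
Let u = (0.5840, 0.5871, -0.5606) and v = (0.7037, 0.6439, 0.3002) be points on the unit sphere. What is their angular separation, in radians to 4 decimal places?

u·v = 0.6207; |u| = 1.0000, |v| = 1.0000.
cos θ = (u·v)/(|u||v|) = 0.6207, so θ = 0.9011 rad.

0.9011 rad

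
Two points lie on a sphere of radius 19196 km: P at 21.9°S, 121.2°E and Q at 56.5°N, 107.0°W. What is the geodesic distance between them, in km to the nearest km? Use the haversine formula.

43796 km

Let φ₁ = -0.3822 rad, φ₂ = 0.9861 rad, and Δλ = 2.3003 rad.
Haversine: a = sin²(Δφ/2) + cos φ₁ cos φ₂ sin²(Δλ/2) = 0.3995 + (0.9278)(0.5519)(0.8333) = 0.82618.
Central angle c = 2·arcsin(√a) = 2.28150 rad.
Distance = R·c = 19196 × 2.2815 ≈ 43796 km.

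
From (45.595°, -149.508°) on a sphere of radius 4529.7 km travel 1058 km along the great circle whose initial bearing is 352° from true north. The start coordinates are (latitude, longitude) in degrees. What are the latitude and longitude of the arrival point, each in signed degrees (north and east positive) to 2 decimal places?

Angular distance δ = d/R = 1058/4529.7 = 0.23357 rad; initial bearing θ = 6.1436 rad.
sin φ₂ = sin φ₁ cos δ + cos φ₁ sin δ cos θ = (0.7144)(0.9728) + (0.6997)(0.2315)(0.9903) = 0.8554, so φ₂ = 58.80°.
Δλ = atan2(sin θ sin δ cos φ₁, cos δ − sin φ₁ sin φ₂) = atan2(-0.0225, 0.3617) = -3.565°.
λ₂ = -149.508° − 3.565° = -153.07°.

58.80°, -153.07°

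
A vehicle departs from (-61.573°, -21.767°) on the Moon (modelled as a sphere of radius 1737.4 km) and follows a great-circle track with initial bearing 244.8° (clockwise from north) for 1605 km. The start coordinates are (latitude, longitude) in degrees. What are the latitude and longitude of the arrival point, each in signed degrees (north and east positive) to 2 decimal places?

Angular distance δ = d/R = 1605/1737.4 = 0.92379 rad; initial bearing θ = 4.2726 rad.
sin φ₂ = sin φ₁ cos δ + cos φ₁ sin δ cos θ = (-0.8794)(0.6028) + (0.4760)(0.7979)(-0.4258) = -0.6918, so φ₂ = -43.78°.
Δλ = atan2(sin θ sin δ cos φ₁, cos δ − sin φ₁ sin φ₂) = atan2(-0.3437, -0.0056) = -90.937°.
λ₂ = -21.767° − 90.937° = -112.70°.

-43.78°, -112.70°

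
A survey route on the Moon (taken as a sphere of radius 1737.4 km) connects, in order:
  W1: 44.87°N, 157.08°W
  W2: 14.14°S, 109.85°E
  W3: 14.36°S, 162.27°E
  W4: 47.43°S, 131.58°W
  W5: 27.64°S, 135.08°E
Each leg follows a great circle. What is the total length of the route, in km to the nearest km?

Leg W1→W2: central angle 1.7815 rad, distance 3095.2 km.
Leg W2→W3: central angle 0.8847 rad, distance 1537.1 km.
Leg W3→W4: central angle 1.1067 rad, distance 1922.7 km.
Leg W4→W5: central angle 1.2590 rad, distance 2187.4 km.
Total: 3095.2 + 1537.1 + 1922.7 + 2187.4 ≈ 8742 km.

8742 km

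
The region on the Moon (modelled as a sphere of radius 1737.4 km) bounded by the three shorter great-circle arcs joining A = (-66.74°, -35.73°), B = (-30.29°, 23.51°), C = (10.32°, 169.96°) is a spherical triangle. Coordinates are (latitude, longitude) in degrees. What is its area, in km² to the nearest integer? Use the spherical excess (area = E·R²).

Side lengths (central angles): a = 2.4953, b = 2.1115, c = 0.8792 rad; semiperimeter s = 2.7430.
By l'Huilier's theorem, tan(E/4) = √[tan(s/2) tan((s−a)/2) tan((s−b)/2) tan((s−c)/2)], giving spherical excess E = 1.9199 rad.
Area = E·R² = 1.9199 × (1737.4)² ≈ 5795324 km².

5795324 km²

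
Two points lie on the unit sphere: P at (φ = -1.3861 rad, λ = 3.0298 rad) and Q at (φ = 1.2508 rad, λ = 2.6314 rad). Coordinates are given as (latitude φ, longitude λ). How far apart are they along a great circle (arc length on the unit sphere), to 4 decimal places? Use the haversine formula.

2.6463

Let φ₁ = -1.3861 rad, φ₂ = 1.2508 rad, and Δλ = -0.3984 rad.
Haversine: a = sin²(Δφ/2) + cos φ₁ cos φ₂ sin²(Δλ/2) = 0.9377 + (0.1836)(0.3146)(0.0392) = 0.93992.
Central angle c = 2·arcsin(√a) = 2.64634 rad.
On the unit sphere the arc length equals the central angle: 2.6463.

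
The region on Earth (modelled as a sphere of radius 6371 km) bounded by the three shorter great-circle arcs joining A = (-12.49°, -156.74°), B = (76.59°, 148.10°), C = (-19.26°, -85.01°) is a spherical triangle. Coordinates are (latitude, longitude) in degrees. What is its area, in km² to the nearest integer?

63804808 km²

Side lengths (central angles): a = 2.0401, b = 1.2022, c = 1.6519 rad; semiperimeter s = 2.4471.
By l'Huilier's theorem, tan(E/4) = √[tan(s/2) tan((s−a)/2) tan((s−b)/2) tan((s−c)/2)], giving spherical excess E = 1.5719 rad.
Area = E·R² = 1.5719 × (6371)² ≈ 63804808 km².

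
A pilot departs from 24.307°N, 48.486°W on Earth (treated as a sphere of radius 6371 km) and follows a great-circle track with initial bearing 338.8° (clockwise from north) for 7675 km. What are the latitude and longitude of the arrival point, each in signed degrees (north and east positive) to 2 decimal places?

Angular distance δ = d/R = 7675/6371 = 1.20468 rad; initial bearing θ = 5.9132 rad.
sin φ₂ = sin φ₁ cos δ + cos φ₁ sin δ cos θ = (0.4116)(0.3580) + (0.9114)(0.9337)(0.9323) = 0.9407, so φ₂ = 70.17°.
Δλ = atan2(sin θ sin δ cos φ₁, cos δ − sin φ₁ sin φ₂) = atan2(-0.3077, -0.0292) = -95.426°.
λ₂ = -48.486° − 95.426° = -143.91°.

70.17°, -143.91°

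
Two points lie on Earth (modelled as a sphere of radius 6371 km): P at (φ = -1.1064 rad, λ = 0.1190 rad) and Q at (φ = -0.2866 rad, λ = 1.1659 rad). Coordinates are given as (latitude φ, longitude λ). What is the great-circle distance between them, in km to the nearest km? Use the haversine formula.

6907 km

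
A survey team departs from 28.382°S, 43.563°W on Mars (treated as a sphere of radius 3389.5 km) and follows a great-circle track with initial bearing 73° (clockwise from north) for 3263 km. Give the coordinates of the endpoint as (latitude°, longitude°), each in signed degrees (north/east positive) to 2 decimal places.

Angular distance δ = d/R = 3263/3389.5 = 0.96268 rad; initial bearing θ = 1.2741 rad.
sin φ₂ = sin φ₁ cos δ + cos φ₁ sin δ cos θ = (-0.4753)(0.5713) + (0.8798)(0.8207)(0.2924) = -0.0605, so φ₂ = -3.47°.
Δλ = atan2(sin θ sin δ cos φ₁, cos δ − sin φ₁ sin φ₂) = atan2(0.6905, 0.5426) = 51.841°.
λ₂ = -43.563° + 51.841° = 8.28°.

-3.47°, 8.28°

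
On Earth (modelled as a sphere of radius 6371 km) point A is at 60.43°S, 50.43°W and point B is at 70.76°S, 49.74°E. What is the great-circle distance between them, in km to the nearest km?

4179 km

In radians: φ₁ = -1.0547, φ₂ = -1.2350, Δλ = 100.170° = 1.7483 rad.
cos c = sin φ₁ sin φ₂ + cos φ₁ cos φ₂ cos Δλ = (-0.8698)(-0.9441) + (0.4935)(0.3295)(-0.1766) = 0.79246,
so c = arccos(0.79246) = 0.65596 rad.
Distance = R·c = 6371 × 0.6560 ≈ 4179 km.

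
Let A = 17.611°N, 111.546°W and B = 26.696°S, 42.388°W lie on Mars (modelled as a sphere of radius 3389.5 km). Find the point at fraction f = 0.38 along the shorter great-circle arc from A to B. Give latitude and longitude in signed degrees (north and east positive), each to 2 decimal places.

The central angle between A and B is δ = 1.4030 rad.
With f = 0.38, the slerp weights are sin((1−f)δ)/sin δ = 0.7751 and sin(fδ)/sin δ = 0.5155.
Weighted sum of the unit vectors: (0.7751)·(-0.3500,-0.8865,0.3026) + (0.5155)·(0.6599,-0.6023,-0.4493) = (0.0688, -0.9976, 0.0029).
Converting back: φ = atan2(z, √(x²+y²)) = 0.17°, λ = atan2(y, x) = -86.05°.

0.17°, -86.05°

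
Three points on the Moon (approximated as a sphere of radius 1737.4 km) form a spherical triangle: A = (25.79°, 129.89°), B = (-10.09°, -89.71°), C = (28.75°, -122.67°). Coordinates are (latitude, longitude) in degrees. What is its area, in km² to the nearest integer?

1385831 km²

Side lengths (central angles): a = 0.8763, b = 1.5981, c = 2.4330 rad; semiperimeter s = 2.4537.
By l'Huilier's theorem, tan(E/4) = √[tan(s/2) tan((s−a)/2) tan((s−b)/2) tan((s−c)/2)], giving spherical excess E = 0.4591 rad.
Area = E·R² = 0.4591 × (1737.4)² ≈ 1385831 km².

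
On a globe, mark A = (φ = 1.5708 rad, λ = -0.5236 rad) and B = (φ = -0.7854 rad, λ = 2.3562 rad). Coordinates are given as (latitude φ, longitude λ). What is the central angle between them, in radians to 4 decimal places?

Let φ₁ = 1.5708 rad, φ₂ = -0.7854 rad, and Δλ = 2.8798 rad.
Haversine: a = sin²(Δφ/2) + cos φ₁ cos φ₂ sin²(Δλ/2) = 0.8536 + (-0.0000)(0.7071)(0.9830) = 0.85355.
Central angle c = 2·arcsin(√a) = 2.35619 rad.
So the angular separation is 2.3562 rad.

2.3562 rad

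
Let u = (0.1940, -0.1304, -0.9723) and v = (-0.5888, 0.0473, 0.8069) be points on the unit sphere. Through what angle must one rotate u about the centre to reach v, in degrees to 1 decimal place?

u·v = -0.9049; |u| = 1.0000, |v| = 1.0000.
cos θ = (u·v)/(|u||v|) = -0.9049, so θ = 154.8°.

154.8°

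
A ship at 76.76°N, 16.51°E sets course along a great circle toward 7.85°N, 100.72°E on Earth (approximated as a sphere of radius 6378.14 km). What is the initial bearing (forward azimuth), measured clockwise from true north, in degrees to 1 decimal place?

Δλ = 84.210° = 1.4697 rad.
y = sin Δλ · cos φ₂ = (0.9949)(0.9906) = 0.9856
x = cos φ₁ sin φ₂ − sin φ₁ cos φ₂ cos Δλ = (0.2290)(0.1366) − (0.9734)(0.9906)(0.1009) = -0.0660
θ = atan2(y, x) = 93.83°, so the bearing is 93.8°.

93.8°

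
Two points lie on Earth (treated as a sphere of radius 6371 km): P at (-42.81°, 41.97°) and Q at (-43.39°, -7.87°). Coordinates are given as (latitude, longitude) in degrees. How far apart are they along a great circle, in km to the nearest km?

3985 km

With latitudes φ₁ = -42.810°, φ₂ = -43.390° and longitude difference Δλ = -49.840°:
cos c = sin φ₁ sin φ₂ + cos φ₁ cos φ₂ cos Δλ = (-0.6796)(-0.6870) + (0.7336)(0.7267)(0.6449) = 0.81065,
so c = arccos(0.81065) = 0.62553 rad.
Distance = R·c = 6371 × 0.6255 ≈ 3985 km.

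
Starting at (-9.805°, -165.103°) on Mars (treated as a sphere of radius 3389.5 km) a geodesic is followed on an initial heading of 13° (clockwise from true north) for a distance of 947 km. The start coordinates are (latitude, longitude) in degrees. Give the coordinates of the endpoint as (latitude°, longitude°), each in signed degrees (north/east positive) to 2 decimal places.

Angular distance δ = d/R = 947/3389.5 = 0.27939 rad; initial bearing θ = 0.2269 rad.
sin φ₂ = sin φ₁ cos δ + cos φ₁ sin δ cos θ = (-0.1703)(0.9612) + (0.9854)(0.2758)(0.9744) = 0.1011, so φ₂ = 5.80°.
Δλ = atan2(sin θ sin δ cos φ₁, cos δ − sin φ₁ sin φ₂) = atan2(0.0611, 0.9784) = 3.575°.
λ₂ = -165.103° + 3.575° = -161.53°.

5.80°, -161.53°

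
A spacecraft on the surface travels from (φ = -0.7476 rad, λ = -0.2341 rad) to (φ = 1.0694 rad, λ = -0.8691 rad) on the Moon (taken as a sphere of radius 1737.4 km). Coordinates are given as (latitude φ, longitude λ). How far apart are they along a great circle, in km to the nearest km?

3281 km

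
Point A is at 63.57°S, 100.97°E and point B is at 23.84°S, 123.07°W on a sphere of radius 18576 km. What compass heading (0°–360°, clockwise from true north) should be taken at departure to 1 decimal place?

140.4°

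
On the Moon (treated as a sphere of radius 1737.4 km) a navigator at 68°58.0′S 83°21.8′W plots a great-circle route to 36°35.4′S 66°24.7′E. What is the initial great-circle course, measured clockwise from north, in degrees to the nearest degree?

155°

Δλ = 149.775° = 2.6141 rad.
y = sin Δλ · cos φ₂ = (0.5034)(0.8029) = 0.4042
x = cos φ₁ sin φ₂ − sin φ₁ cos φ₂ cos Δλ = (0.3589)(-0.5961) − (-0.9334)(0.8029)(-0.8641) = -0.8615
θ = atan2(y, x) = 154.87°, so the bearing is 155°.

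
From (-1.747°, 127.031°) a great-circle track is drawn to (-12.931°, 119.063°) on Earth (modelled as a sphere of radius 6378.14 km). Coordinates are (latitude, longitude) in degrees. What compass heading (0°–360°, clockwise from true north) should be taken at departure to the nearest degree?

215°

With φ₁ = -0.0305, φ₂ = -0.2257, Δλ = -0.1391 rad, the forward-azimuth formula gives
θ = atan2( sin Δλ cos φ₂ , cos φ₁ sin φ₂ − sin φ₁ cos φ₂ cos Δλ ) = atan2(-0.1351, -0.1942) = -145.18°.
Adding 360° brings this into [0°, 360°): 215°.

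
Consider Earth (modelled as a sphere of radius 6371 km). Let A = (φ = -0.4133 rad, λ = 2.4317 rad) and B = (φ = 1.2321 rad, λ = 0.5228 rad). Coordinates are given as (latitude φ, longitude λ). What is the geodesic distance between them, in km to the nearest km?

13195 km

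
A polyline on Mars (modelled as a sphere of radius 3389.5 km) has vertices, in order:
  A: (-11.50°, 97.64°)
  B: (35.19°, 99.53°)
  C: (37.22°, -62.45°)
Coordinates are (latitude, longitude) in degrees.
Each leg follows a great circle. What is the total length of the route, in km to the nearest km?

Leg A→B: central angle 0.8155 rad, distance 2764.1 km.
Leg B→C: central angle 1.8445 rad, distance 6251.9 km.
Total: 2764.1 + 6251.9 ≈ 9016 km.

9016 km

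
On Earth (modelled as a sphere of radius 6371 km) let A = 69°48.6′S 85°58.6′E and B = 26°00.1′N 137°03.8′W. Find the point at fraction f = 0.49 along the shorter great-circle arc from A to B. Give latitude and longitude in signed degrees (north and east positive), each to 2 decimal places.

Central angle δ = 2.2629 rad. Interpolating on the sphere with fraction f = 0.49:
P = [sin((1−f)δ)·A + sin(fδ)·B] / sin δ = 1.1877·A + 1.1627·B in Cartesian coordinates,
giving P = (-0.7363, -0.3030, -0.6050), i.e. latitude -37.23°, longitude -157.64°.

-37.23°, -157.64°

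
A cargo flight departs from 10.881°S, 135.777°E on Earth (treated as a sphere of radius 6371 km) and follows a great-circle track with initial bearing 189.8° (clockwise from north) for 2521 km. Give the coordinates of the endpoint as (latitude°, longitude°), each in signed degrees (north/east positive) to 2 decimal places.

Angular distance δ = d/R = 2521/6371 = 0.39570 rad; initial bearing θ = 3.3126 rad.
sin φ₂ = sin φ₁ cos δ + cos φ₁ sin δ cos θ = (-0.1888)(0.9227) + (0.9820)(0.3855)(-0.9854) = -0.5472, so φ₂ = -33.17°.
Δλ = atan2(sin θ sin δ cos φ₁, cos δ − sin φ₁ sin φ₂) = atan2(-0.0644, 0.8194) = -4.496°.
λ₂ = 135.777° − 4.496° = 131.28°.

-33.17°, 131.28°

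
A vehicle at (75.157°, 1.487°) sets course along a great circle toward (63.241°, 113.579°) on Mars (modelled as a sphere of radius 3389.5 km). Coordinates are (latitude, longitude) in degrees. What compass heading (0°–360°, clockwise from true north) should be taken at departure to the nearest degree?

With φ₁ = 1.3117, φ₂ = 1.1038, Δλ = 1.9564 rad, the forward-azimuth formula gives
θ = atan2( sin Δλ cos φ₂ , cos φ₁ sin φ₂ − sin φ₁ cos φ₂ cos Δλ ) = atan2(0.4172, 0.3924) = 46.75°.
So the initial bearing is 47°.

47°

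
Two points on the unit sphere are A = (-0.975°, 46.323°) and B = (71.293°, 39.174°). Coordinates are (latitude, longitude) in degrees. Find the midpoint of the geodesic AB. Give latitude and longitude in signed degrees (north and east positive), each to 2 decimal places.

35.20°, 44.59°

The central angle between A and B is δ = 1.2639 rad.
With f = 0.5, the slerp weights are sin((1−f)δ)/sin δ = 0.6197 and sin(fδ)/sin δ = 0.6197.
Weighted sum of the unit vectors: (0.6197)·(0.6905,0.7231,-0.0170) + (0.6197)·(0.2486,0.2026,0.9472) = (0.5820, 0.5737, 0.5764).
Converting back: φ = atan2(z, √(x²+y²)) = 35.20°, λ = atan2(y, x) = 44.59°.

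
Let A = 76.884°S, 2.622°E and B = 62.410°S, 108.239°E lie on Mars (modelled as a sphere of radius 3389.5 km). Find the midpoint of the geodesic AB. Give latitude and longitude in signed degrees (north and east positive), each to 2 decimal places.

The central angle between A and B is δ = 0.5829 rad.
With f = 0.5, the slerp weights are sin((1−f)δ)/sin δ = 0.5220 and sin(fδ)/sin δ = 0.5220.
Weighted sum of the unit vectors: (0.5220)·(0.2267,0.0104,-0.9739) + (0.5220)·(-0.1450,0.4399,-0.8863) = (0.0427, 0.2350, -0.9710).
Converting back: φ = atan2(z, √(x²+y²)) = -76.18°, λ = atan2(y, x) = 79.71°.

-76.18°, 79.71°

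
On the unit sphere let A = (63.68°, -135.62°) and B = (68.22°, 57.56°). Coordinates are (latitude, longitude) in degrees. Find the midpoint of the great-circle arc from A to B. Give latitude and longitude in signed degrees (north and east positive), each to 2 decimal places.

86.30°, 178.53°

Central angle δ = 0.8337 rad. Interpolating on the sphere with fraction f = 0.5:
P = [sin((1−f)δ)·A + sin(fδ)·B] / sin δ = 0.5468·A + 0.5468·B in Cartesian coordinates,
giving P = (-0.0644, 0.0017, 0.9979), i.e. latitude 86.30°, longitude 178.53°.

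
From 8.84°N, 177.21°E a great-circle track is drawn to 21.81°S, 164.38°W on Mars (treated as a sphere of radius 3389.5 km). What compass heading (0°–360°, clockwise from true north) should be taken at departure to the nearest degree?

With φ₁ = 0.1543, φ₂ = -0.3807, Δλ = 0.3213 rad, the forward-azimuth formula gives
θ = atan2( sin Δλ cos φ₂ , cos φ₁ sin φ₂ − sin φ₁ cos φ₂ cos Δλ ) = atan2(0.2932, -0.5025) = 149.74°.
So the initial bearing is 150°.

150°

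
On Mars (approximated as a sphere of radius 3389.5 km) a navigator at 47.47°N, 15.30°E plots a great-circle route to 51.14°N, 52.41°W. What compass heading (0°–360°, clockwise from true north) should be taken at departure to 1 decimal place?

With φ₁ = 0.8285, φ₂ = 0.8926, Δλ = -1.1818 rad, the forward-azimuth formula gives
θ = atan2( sin Δλ cos φ₂ , cos φ₁ sin φ₂ − sin φ₁ cos φ₂ cos Δλ ) = atan2(-0.5805, 0.3510) = -58.84°.
Adding 360° brings this into [0°, 360°): 301.2°.

301.2°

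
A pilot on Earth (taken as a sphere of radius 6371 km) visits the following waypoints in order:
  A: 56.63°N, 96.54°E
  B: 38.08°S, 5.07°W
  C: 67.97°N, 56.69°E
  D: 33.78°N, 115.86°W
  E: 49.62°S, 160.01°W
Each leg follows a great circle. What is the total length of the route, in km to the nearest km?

Leg A→B: central angle 2.2171 rad, distance 14124.9 km.
Leg B→C: central angle 2.0175 rad, distance 12853.7 km.
Leg C→D: central angle 1.3630 rad, distance 8683.9 km.
Leg D→E: central angle 1.6080 rad, distance 10244.4 km.
Total: 14124.9 + 12853.7 + 8683.9 + 10244.4 ≈ 45907 km.

45907 km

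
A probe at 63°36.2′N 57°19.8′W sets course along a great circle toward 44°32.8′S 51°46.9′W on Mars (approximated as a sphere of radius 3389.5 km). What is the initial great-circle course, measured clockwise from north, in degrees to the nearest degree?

Δλ = 5.548° = 0.0968 rad.
y = sin Δλ · cos φ₂ = (0.0967)(0.7127) = 0.0689
x = cos φ₁ sin φ₂ − sin φ₁ cos φ₂ cos Δλ = (0.4446)(-0.7015) − (0.8957)(0.7127)(0.9953) = -0.9473
θ = atan2(y, x) = 175.84°, so the bearing is 176°.

176°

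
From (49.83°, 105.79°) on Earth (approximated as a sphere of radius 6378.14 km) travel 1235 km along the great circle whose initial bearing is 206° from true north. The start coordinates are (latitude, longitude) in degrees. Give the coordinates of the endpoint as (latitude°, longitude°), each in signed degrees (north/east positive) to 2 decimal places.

39.66°, 99.50°

Angular distance δ = d/R = 1235/6378.14 = 0.19363 rad; initial bearing θ = 3.5954 rad.
sin φ₂ = sin φ₁ cos δ + cos φ₁ sin δ cos θ = (0.7641)(0.9813) + (0.6451)(0.1924)(-0.8988) = 0.6383, so φ₂ = 39.66°.
Δλ = atan2(sin θ sin δ cos φ₁, cos δ − sin φ₁ sin φ₂) = atan2(-0.0544, 0.4936) = -6.291°.
λ₂ = 105.790° − 6.291° = 99.50°.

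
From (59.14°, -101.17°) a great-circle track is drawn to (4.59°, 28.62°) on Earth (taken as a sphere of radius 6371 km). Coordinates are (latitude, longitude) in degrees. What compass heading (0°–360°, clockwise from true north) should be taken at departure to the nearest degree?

52°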